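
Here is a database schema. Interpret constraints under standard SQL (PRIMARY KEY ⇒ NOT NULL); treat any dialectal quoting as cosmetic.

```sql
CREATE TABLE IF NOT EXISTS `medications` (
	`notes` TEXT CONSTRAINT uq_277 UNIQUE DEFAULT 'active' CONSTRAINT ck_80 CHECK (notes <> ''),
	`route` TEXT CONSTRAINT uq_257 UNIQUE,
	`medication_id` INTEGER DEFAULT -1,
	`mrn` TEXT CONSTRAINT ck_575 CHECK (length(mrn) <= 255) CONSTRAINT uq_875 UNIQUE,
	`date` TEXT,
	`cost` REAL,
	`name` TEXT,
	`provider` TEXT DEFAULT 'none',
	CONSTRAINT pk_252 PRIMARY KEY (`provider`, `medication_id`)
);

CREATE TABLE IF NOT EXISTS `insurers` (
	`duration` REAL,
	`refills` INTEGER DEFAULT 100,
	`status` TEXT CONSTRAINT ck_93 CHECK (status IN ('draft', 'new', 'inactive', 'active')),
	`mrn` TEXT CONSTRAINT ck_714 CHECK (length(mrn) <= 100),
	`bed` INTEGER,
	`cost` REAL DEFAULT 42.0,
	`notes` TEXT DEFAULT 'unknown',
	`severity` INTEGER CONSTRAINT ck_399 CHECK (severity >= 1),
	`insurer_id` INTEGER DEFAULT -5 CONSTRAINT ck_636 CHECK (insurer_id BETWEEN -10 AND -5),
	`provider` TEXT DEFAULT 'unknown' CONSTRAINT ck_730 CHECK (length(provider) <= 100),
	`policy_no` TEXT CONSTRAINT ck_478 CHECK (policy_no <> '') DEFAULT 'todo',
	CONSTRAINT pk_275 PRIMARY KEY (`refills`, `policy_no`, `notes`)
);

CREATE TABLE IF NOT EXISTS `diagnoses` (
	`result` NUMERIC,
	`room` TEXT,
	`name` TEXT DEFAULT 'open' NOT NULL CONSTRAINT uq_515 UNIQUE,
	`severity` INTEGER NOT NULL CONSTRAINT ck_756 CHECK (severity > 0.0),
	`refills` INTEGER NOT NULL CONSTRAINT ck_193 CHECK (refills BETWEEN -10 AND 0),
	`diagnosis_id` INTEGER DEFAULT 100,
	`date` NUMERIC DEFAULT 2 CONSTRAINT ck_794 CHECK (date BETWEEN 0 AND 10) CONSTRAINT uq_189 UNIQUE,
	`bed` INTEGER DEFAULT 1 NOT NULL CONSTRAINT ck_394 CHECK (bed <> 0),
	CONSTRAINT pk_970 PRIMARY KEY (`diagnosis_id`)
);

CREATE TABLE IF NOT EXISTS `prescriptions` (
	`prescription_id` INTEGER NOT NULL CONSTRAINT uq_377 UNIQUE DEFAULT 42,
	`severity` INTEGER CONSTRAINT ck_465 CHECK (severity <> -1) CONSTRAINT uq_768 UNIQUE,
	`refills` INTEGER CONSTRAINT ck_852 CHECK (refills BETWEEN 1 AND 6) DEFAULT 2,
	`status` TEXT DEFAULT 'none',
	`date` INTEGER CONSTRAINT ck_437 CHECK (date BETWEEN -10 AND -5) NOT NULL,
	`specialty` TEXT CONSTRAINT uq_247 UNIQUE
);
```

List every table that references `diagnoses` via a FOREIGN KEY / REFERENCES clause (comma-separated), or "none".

No REFERENCES clause anywhere in the schema names diagnoses.

none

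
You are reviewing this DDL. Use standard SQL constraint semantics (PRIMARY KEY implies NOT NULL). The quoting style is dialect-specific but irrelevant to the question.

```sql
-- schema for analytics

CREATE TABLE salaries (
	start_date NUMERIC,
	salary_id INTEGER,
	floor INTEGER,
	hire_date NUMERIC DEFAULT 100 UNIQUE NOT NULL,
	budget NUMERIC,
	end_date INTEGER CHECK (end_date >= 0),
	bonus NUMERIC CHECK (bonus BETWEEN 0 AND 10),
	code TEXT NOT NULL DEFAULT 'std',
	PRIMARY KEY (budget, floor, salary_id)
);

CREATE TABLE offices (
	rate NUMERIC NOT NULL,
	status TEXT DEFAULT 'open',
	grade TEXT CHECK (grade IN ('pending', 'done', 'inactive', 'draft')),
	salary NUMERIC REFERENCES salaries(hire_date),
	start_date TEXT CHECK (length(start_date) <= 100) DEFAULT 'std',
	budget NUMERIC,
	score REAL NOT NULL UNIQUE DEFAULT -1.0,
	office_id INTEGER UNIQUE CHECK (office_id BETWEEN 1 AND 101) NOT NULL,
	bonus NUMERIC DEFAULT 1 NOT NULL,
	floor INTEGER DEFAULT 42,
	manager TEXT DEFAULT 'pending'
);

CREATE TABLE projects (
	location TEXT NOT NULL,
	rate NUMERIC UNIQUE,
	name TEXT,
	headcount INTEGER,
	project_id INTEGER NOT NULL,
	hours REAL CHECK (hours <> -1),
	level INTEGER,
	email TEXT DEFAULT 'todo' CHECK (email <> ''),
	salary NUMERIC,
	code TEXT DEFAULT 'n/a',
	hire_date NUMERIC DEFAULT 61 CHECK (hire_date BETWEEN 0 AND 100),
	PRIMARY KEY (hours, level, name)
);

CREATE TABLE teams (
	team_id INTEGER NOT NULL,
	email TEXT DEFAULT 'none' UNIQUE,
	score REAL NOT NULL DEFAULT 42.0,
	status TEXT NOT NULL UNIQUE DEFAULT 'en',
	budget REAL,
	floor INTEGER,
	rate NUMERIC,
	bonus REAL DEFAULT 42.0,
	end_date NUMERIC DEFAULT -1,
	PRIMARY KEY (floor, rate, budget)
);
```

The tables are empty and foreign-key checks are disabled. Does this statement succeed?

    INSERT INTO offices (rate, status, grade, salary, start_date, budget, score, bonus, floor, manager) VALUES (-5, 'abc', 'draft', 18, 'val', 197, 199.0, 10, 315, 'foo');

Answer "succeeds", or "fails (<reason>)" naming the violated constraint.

fails (NOT NULL on office_id)

office_id is omitted from the column list and has no DEFAULT, so it would receive NULL.
But office_id is declared NOT NULL.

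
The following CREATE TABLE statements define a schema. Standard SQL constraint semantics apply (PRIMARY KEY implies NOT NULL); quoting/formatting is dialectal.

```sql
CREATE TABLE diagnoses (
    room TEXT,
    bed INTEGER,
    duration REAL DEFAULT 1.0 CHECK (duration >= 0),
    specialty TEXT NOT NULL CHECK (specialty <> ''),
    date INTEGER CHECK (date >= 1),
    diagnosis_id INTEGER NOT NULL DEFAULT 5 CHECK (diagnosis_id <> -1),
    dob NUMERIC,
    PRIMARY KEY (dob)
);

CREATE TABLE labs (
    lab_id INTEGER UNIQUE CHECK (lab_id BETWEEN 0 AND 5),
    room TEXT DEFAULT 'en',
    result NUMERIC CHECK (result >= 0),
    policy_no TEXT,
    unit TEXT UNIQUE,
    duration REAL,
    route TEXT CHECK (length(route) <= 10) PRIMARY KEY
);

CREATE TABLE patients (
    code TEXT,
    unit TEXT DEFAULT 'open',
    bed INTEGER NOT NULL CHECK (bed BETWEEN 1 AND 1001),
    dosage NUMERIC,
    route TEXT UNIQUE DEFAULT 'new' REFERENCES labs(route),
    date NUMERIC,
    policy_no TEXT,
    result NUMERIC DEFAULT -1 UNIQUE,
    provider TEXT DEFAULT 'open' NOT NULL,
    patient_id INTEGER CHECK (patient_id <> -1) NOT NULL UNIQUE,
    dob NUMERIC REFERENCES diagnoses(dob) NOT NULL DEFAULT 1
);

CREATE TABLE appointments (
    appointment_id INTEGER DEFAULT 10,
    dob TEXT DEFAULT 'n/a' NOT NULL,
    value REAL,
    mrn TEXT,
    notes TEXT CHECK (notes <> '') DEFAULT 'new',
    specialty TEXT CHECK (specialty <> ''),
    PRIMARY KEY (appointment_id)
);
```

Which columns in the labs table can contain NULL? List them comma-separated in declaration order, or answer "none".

- lab_id: CHECK does not forbid NULL (a CHECK constraint passes when its expression is NULL) → nullable.
- room: DEFAULT only fills an omitted column; an explicit NULL is still allowed → nullable.
- result: CHECK does not forbid NULL (a CHECK constraint passes when its expression is NULL) → nullable.
- policy_no: no NOT NULL constraint applies → nullable.
- unit: UNIQUE does not imply NOT NULL → nullable.
- duration: no NOT NULL constraint applies → nullable.
- route: part of the PRIMARY KEY, which implies NOT NULL → not nullable.

lab_id, room, result, policy_no, unit, duration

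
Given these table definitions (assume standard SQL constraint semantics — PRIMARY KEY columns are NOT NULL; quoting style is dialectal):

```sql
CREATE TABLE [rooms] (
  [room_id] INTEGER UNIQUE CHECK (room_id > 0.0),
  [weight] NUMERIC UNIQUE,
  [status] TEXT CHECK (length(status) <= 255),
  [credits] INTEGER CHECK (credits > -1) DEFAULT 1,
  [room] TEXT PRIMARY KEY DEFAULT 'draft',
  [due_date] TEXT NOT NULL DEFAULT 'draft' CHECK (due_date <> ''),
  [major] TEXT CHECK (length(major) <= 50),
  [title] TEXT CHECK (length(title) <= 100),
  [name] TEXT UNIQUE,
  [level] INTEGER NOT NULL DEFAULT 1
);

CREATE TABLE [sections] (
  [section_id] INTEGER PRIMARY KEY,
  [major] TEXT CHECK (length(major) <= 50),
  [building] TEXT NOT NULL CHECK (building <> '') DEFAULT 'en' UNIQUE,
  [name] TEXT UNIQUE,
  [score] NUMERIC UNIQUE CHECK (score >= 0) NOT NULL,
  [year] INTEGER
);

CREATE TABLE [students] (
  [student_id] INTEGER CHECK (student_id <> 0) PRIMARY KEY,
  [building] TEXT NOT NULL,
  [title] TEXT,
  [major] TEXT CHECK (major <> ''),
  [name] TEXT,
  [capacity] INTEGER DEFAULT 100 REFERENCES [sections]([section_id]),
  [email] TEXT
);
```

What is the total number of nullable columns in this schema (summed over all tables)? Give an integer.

15

rooms: 7 nullable (room_id, weight, status, credits, major, title, name — PK (room) and explicit NOT NULL columns excluded).
sections: 3 nullable (major, name, year — PK (section_id) and explicit NOT NULL columns excluded).
students: 5 nullable (title, major, name, capacity, email — PK (student_id) and explicit NOT NULL columns excluded).
Total: 7 + 3 + 5 = 15.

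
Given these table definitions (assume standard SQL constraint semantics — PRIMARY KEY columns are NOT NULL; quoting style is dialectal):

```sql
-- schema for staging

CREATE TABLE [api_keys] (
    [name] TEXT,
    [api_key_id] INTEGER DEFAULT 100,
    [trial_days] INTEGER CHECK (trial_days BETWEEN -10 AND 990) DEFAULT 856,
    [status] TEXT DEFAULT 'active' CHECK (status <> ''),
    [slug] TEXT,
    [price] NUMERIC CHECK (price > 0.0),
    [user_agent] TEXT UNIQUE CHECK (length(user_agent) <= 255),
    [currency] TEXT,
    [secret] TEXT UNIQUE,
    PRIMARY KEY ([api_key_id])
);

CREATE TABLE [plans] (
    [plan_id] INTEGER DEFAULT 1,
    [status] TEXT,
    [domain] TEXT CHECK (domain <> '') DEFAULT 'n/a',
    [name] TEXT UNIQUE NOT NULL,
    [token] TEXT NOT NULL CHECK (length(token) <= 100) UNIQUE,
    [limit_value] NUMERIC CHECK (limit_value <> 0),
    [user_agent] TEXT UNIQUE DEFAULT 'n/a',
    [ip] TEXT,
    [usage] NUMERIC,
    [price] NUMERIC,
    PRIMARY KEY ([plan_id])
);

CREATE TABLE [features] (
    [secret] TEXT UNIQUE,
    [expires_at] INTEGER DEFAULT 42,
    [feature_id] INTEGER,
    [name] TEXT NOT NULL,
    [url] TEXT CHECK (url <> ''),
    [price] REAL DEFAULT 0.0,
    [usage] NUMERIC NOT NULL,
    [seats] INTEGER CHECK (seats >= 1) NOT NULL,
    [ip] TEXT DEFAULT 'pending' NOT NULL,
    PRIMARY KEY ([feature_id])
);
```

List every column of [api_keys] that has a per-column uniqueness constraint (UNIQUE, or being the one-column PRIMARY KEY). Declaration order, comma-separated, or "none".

- name: no UNIQUE or single-column PK constraint.
- api_key_id: single-column PRIMARY KEY → unique.
- trial_days: no UNIQUE or single-column PK constraint.
- status: no UNIQUE or single-column PK constraint.
- slug: no UNIQUE or single-column PK constraint.
- price: no UNIQUE or single-column PK constraint.
- user_agent: declared UNIQUE → unique.
- currency: no UNIQUE or single-column PK constraint.
- secret: declared UNIQUE → unique.

api_key_id, user_agent, secret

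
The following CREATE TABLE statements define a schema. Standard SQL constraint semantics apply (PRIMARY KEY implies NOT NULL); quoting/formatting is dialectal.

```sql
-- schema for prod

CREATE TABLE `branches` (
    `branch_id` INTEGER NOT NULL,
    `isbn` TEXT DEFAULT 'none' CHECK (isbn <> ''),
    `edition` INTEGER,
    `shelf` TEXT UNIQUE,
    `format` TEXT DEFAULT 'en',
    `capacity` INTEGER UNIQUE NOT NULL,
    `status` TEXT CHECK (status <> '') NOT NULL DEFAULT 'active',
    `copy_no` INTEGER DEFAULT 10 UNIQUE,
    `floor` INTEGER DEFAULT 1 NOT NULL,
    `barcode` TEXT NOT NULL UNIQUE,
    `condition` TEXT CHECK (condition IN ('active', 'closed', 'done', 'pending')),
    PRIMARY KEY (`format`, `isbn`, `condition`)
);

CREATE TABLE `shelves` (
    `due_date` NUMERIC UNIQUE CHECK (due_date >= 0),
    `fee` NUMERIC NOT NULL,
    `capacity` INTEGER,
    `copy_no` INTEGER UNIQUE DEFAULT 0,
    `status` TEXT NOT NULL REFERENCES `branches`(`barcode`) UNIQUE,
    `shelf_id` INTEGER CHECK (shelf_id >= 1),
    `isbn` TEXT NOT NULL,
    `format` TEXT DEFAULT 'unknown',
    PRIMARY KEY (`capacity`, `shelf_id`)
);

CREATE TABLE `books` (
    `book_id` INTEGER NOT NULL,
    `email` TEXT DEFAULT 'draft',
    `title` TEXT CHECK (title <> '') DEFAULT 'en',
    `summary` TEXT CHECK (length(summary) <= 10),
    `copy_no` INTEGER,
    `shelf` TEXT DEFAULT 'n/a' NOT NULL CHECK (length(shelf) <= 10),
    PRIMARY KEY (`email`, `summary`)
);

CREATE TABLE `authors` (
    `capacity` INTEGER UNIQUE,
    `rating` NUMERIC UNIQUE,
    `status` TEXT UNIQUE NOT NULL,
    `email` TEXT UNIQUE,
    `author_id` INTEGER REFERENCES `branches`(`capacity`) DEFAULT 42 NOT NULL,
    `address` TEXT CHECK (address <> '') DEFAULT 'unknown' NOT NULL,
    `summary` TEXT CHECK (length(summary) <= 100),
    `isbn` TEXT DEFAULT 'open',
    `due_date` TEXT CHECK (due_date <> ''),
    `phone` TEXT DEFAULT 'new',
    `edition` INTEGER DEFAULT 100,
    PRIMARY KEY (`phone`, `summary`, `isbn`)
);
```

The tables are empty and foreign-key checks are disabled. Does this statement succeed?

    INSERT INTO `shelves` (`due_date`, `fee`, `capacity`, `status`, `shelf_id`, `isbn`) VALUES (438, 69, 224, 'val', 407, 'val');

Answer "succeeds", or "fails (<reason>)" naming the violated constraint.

succeeds

NOT NULL columns: capacity is supplied; fee is supplied; isbn is supplied; shelf_id is supplied; status is supplied.
CHECK constraints: 438 satisfies (due_date >= 0); 407 satisfies (shelf_id >= 1).
No constraint is violated.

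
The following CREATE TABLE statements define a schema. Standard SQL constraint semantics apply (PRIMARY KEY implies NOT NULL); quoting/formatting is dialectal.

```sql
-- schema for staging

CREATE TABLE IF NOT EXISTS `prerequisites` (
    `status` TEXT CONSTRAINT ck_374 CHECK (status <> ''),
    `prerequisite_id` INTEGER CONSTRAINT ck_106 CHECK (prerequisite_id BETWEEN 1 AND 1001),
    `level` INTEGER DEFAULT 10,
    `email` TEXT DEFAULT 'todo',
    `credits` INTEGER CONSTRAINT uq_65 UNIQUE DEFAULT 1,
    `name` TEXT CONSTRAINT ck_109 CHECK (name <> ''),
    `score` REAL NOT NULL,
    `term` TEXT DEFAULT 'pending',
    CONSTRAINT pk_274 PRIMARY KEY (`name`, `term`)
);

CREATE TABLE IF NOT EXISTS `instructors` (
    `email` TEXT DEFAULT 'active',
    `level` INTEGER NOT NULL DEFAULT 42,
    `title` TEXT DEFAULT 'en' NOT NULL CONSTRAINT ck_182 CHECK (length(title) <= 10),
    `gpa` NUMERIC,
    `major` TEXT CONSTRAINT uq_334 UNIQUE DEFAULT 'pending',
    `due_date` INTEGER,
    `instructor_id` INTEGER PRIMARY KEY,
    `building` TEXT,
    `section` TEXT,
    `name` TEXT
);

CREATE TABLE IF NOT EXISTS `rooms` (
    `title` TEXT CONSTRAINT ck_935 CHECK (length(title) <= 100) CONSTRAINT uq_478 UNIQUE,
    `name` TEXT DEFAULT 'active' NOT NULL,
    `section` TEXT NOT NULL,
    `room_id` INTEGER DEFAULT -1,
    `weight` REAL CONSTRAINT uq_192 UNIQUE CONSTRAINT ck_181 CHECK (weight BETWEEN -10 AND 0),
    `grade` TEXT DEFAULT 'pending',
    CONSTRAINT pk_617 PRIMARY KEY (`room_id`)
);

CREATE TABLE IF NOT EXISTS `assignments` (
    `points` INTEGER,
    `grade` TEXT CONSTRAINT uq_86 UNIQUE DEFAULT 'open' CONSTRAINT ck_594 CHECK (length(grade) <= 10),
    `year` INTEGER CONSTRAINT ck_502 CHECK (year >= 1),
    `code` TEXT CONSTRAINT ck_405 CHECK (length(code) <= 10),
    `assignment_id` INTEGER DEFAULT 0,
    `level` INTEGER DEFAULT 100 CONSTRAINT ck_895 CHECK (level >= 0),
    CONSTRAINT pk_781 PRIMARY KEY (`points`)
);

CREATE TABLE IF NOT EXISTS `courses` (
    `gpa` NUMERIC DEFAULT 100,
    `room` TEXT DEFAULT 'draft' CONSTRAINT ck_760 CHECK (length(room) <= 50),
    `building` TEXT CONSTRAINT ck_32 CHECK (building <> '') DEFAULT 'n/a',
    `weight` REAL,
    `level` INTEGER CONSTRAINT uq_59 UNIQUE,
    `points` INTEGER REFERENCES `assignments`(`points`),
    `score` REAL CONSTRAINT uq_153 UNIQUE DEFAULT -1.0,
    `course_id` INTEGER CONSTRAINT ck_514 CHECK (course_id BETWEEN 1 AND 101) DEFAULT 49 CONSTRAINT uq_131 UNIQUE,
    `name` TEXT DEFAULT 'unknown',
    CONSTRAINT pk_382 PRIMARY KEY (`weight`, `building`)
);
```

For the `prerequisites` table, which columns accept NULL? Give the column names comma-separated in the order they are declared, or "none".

status, prerequisite_id, level, email, credits

- status: CHECK does not forbid NULL (a CHECK constraint passes when its expression is NULL) → nullable.
- prerequisite_id: CHECK does not forbid NULL (a CHECK constraint passes when its expression is NULL) → nullable.
- level: DEFAULT only fills an omitted column; an explicit NULL is still allowed → nullable.
- email: DEFAULT only fills an omitted column; an explicit NULL is still allowed → nullable.
- credits: UNIQUE does not imply NOT NULL → nullable.
- name: part of the PRIMARY KEY, which implies NOT NULL → not nullable.
- score: declared NOT NULL → not nullable.
- term: part of the PRIMARY KEY, which implies NOT NULL → not nullable.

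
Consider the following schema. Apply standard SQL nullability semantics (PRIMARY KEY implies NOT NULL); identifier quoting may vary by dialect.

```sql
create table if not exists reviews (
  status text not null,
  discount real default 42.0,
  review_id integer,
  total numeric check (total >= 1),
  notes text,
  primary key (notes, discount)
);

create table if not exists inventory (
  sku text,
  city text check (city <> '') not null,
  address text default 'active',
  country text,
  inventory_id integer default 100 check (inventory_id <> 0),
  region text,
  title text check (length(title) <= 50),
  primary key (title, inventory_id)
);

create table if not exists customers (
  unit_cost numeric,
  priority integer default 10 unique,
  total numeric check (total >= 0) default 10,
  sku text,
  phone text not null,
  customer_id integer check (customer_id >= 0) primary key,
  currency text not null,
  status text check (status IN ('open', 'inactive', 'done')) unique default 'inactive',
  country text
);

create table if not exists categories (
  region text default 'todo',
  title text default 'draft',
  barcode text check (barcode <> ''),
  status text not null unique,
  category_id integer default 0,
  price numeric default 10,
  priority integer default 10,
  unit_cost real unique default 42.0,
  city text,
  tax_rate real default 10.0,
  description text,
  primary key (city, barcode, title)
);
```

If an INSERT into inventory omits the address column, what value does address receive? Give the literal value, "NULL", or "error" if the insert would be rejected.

address has an explicit DEFAULT 'active'.
When the column is omitted from an INSERT, that default is used.

'active'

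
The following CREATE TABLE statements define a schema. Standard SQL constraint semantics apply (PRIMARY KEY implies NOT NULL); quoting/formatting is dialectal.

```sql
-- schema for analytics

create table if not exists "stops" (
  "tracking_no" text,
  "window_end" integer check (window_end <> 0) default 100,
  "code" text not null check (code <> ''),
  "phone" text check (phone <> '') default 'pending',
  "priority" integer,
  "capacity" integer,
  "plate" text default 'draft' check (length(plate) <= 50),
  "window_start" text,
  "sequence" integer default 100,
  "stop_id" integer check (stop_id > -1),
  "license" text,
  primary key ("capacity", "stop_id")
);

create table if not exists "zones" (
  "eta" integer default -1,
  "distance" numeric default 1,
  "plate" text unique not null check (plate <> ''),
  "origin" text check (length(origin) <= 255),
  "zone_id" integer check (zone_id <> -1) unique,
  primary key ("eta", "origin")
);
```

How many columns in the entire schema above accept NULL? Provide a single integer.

stops: 8 nullable (tracking_no, window_end, phone, priority, plate, window_start, sequence, license — PK (capacity, stop_id) and explicit NOT NULL columns excluded).
zones: 2 nullable (distance, zone_id — PK (eta, origin) and explicit NOT NULL columns excluded).
Total: 8 + 2 = 10.

10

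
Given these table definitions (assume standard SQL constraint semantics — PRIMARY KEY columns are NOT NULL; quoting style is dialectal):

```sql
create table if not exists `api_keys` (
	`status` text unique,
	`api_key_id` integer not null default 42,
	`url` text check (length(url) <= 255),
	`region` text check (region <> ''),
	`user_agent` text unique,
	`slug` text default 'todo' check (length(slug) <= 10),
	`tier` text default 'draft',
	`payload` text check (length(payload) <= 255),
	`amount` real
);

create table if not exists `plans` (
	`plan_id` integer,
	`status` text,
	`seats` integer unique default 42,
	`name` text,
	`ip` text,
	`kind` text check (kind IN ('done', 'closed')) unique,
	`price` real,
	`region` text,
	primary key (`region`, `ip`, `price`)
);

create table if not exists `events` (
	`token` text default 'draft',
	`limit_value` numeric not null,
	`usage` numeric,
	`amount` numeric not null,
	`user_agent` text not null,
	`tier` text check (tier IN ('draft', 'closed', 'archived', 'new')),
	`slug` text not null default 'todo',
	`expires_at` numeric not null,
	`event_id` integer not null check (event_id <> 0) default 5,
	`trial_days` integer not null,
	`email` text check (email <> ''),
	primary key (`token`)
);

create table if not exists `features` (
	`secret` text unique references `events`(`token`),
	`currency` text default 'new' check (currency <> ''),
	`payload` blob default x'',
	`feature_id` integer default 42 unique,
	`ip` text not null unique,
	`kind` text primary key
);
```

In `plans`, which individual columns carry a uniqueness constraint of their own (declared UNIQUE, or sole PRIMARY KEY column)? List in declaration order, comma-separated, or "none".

- plan_id: no UNIQUE or single-column PK constraint.
- status: no UNIQUE or single-column PK constraint.
- seats: declared UNIQUE → unique.
- name: no UNIQUE or single-column PK constraint.
- ip: part of a composite PRIMARY KEY — only the tuple is unique, not this column on its own.
- kind: declared UNIQUE → unique.
- price: part of a composite PRIMARY KEY — only the tuple is unique, not this column on its own.
- region: part of a composite PRIMARY KEY — only the tuple is unique, not this column on its own.

seats, kind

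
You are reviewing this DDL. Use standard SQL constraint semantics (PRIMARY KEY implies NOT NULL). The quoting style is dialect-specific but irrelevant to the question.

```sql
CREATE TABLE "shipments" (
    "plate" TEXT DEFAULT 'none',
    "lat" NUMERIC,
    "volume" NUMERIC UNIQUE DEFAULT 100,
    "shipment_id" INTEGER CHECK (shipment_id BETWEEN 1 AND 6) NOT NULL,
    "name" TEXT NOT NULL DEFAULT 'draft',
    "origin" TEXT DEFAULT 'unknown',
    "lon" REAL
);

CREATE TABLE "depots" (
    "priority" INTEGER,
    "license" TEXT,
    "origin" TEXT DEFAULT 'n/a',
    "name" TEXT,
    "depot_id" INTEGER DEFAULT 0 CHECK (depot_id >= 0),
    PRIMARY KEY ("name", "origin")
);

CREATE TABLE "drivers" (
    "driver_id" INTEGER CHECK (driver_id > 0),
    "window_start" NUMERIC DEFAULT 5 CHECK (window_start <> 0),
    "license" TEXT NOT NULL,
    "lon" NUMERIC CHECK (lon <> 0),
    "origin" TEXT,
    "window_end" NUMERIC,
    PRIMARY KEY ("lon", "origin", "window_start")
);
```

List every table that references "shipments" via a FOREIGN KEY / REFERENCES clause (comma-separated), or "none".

none

No REFERENCES clause anywhere in the schema names shipments.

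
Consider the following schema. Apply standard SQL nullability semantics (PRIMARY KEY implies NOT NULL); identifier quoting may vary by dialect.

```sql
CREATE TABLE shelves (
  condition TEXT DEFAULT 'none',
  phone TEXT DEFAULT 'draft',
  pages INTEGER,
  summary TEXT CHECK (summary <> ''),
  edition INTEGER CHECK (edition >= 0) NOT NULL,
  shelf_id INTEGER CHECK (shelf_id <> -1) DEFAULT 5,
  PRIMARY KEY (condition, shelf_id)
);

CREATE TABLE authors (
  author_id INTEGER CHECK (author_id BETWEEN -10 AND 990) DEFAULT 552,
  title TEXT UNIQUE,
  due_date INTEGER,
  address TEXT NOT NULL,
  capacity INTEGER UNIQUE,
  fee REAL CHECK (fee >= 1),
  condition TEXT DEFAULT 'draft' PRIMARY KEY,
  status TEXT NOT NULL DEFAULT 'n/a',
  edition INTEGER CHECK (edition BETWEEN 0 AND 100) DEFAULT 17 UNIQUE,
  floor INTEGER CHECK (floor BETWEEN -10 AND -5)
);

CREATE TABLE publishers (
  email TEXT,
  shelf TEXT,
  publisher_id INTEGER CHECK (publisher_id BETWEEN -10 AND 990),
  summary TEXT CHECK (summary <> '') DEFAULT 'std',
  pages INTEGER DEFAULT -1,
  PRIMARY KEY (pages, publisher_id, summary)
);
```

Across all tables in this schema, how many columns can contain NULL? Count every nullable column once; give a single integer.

shelves: 3 nullable (phone, pages, summary — PK (condition, shelf_id) and explicit NOT NULL columns excluded).
authors: 7 nullable (author_id, title, due_date, capacity, fee, edition, floor — PK (condition) and explicit NOT NULL columns excluded).
publishers: 2 nullable (email, shelf — PK (pages, publisher_id, summary) and explicit NOT NULL columns excluded).
Total: 3 + 7 + 2 = 12.

12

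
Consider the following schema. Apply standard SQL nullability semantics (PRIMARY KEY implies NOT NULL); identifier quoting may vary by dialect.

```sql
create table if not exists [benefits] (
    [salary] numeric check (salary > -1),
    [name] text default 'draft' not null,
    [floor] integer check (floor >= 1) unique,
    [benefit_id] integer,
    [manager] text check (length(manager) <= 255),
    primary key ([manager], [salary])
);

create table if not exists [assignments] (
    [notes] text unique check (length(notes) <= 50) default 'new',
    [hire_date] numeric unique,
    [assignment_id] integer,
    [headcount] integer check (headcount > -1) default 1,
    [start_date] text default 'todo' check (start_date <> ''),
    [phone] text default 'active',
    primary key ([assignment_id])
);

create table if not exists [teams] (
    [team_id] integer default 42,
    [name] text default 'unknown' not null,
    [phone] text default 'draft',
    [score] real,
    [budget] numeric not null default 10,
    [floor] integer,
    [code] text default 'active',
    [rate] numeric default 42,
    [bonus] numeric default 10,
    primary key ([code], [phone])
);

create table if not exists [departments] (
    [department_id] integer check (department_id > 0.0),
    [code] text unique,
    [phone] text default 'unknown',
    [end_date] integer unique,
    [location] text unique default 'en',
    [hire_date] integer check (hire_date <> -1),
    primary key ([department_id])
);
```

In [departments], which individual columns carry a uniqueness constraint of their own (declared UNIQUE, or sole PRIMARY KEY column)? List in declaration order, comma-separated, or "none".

- department_id: single-column PRIMARY KEY → unique.
- code: declared UNIQUE → unique.
- phone: no UNIQUE or single-column PK constraint.
- end_date: declared UNIQUE → unique.
- location: declared UNIQUE → unique.
- hire_date: no UNIQUE or single-column PK constraint.

department_id, code, end_date, location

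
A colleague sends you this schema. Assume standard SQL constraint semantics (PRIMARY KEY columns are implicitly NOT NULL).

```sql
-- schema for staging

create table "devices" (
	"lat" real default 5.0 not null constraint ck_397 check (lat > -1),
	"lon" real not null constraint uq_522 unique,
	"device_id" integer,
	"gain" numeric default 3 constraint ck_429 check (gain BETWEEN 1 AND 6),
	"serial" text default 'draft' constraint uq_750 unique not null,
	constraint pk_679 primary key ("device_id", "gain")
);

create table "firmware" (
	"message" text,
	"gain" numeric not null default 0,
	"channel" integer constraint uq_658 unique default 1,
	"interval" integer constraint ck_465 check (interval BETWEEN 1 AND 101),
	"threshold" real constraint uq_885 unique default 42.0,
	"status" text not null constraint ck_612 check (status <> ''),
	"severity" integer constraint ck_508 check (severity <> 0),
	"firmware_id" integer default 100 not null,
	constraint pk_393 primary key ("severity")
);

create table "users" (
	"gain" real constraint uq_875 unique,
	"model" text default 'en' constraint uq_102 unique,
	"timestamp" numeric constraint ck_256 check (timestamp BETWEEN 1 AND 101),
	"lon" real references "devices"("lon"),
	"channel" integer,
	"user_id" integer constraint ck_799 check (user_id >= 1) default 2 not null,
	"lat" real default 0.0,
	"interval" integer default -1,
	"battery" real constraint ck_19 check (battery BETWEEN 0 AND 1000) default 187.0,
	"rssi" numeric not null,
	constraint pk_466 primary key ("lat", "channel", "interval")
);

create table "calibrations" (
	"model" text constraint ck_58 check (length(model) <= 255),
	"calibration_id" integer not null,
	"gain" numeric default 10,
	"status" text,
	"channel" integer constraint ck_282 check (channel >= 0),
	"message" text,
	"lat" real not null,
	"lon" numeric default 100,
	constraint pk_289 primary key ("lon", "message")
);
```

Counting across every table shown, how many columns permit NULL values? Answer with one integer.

devices: 0 nullable (none — PK (device_id, gain) and explicit NOT NULL columns excluded).
firmware: 4 nullable (message, channel, interval, threshold — PK (severity) and explicit NOT NULL columns excluded).
users: 5 nullable (gain, model, timestamp, lon, battery — PK (lat, channel, interval) and explicit NOT NULL columns excluded).
calibrations: 4 nullable (model, gain, status, channel — PK (lon, message) and explicit NOT NULL columns excluded).
Total: 0 + 4 + 5 + 4 = 13.

13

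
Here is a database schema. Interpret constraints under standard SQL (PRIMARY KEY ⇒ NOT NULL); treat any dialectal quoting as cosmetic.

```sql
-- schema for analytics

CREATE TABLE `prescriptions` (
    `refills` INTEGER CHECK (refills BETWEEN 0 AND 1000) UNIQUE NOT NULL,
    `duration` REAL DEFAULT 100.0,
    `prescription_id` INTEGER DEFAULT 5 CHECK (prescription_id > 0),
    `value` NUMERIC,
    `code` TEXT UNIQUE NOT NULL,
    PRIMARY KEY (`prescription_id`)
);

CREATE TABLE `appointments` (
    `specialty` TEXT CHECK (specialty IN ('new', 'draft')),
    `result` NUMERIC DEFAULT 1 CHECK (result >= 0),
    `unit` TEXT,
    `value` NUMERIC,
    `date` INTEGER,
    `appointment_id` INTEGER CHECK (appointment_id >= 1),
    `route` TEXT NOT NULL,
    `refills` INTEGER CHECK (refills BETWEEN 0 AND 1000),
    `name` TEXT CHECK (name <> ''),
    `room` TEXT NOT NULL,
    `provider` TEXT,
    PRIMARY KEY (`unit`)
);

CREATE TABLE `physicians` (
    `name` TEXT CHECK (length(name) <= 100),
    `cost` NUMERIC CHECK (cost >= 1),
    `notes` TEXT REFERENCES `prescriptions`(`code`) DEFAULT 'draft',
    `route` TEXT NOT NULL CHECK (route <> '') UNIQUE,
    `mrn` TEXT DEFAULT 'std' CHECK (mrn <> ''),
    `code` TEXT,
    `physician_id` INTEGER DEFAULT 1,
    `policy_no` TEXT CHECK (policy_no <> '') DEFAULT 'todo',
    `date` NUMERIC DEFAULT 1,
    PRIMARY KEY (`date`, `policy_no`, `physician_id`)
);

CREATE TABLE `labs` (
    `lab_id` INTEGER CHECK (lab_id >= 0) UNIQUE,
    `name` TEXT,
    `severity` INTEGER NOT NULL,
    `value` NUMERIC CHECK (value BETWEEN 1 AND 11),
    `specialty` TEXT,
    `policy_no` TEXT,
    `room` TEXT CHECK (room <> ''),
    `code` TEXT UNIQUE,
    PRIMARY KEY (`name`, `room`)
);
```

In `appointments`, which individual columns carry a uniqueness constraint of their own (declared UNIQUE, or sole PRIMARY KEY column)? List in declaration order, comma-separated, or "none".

- specialty: no UNIQUE or single-column PK constraint.
- result: no UNIQUE or single-column PK constraint.
- unit: single-column PRIMARY KEY → unique.
- value: no UNIQUE or single-column PK constraint.
- date: no UNIQUE or single-column PK constraint.
- appointment_id: no UNIQUE or single-column PK constraint.
- route: no UNIQUE or single-column PK constraint.
- refills: no UNIQUE or single-column PK constraint.
- name: no UNIQUE or single-column PK constraint.
- room: no UNIQUE or single-column PK constraint.
- provider: no UNIQUE or single-column PK constraint.

unit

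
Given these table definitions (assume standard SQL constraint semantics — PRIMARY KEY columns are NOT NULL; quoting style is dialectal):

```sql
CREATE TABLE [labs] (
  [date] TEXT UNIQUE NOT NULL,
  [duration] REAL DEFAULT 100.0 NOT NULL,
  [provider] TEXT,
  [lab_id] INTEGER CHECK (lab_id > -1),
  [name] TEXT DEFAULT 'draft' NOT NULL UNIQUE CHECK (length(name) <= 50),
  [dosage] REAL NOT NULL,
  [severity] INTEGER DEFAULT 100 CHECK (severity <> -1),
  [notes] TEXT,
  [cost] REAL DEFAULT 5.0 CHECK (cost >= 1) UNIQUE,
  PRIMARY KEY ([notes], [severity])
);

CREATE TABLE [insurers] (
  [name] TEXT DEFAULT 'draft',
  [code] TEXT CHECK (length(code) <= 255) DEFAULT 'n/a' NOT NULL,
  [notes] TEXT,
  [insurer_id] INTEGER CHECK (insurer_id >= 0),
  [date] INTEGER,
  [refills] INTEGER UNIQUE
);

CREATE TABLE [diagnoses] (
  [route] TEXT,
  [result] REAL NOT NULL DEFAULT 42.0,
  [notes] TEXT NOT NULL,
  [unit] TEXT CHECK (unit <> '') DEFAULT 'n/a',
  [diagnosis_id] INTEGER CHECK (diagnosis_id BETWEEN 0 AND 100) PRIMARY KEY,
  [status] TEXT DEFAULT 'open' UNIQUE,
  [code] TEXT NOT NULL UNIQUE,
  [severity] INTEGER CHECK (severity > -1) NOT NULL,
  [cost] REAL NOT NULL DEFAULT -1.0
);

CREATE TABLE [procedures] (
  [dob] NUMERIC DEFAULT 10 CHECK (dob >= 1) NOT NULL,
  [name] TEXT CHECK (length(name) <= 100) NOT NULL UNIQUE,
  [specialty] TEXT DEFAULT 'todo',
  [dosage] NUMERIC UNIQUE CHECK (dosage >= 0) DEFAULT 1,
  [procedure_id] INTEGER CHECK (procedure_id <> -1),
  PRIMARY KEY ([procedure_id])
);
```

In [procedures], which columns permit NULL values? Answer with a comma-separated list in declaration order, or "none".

- dob: declared NOT NULL → not nullable.
- name: declared NOT NULL → not nullable.
- specialty: DEFAULT only fills an omitted column; an explicit NULL is still allowed → nullable.
- dosage: CHECK does not forbid NULL (a CHECK constraint passes when its expression is NULL) → nullable.
- procedure_id: part of the PRIMARY KEY, which implies NOT NULL → not nullable.

specialty, dosage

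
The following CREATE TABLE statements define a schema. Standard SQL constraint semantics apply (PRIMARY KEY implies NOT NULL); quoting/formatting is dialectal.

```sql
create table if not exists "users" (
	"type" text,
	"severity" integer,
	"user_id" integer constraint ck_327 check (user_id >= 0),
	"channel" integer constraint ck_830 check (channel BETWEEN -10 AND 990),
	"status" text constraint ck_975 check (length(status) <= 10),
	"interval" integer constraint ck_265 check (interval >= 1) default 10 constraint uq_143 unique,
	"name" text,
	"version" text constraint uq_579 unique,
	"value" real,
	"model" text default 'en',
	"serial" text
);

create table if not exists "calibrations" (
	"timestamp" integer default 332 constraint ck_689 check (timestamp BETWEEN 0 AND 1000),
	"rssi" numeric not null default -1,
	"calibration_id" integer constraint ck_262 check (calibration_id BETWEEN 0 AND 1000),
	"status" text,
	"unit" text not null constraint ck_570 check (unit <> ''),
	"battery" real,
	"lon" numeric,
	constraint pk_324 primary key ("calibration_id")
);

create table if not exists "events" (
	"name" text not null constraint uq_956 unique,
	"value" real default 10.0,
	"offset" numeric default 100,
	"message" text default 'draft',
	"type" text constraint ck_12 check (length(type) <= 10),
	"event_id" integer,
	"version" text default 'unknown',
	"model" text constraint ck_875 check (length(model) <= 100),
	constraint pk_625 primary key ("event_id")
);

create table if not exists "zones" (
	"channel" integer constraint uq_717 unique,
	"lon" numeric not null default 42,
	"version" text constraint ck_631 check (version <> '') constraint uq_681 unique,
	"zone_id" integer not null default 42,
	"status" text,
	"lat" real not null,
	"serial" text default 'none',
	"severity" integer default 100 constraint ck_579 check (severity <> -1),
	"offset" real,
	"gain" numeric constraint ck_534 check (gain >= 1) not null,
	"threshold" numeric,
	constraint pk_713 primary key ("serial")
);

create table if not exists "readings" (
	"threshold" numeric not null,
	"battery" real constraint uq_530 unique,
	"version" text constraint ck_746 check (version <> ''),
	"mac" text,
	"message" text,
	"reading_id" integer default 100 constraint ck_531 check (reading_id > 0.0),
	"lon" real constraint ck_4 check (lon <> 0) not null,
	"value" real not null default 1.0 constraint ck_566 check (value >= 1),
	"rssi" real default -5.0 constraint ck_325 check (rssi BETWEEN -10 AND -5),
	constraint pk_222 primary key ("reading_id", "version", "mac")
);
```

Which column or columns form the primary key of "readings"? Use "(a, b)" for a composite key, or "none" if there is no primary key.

A table-level PRIMARY KEY clause names 3 columns: reading_id, version, mac.
This is a composite key — the combination is unique, not each column individually.

(reading_id, version, mac)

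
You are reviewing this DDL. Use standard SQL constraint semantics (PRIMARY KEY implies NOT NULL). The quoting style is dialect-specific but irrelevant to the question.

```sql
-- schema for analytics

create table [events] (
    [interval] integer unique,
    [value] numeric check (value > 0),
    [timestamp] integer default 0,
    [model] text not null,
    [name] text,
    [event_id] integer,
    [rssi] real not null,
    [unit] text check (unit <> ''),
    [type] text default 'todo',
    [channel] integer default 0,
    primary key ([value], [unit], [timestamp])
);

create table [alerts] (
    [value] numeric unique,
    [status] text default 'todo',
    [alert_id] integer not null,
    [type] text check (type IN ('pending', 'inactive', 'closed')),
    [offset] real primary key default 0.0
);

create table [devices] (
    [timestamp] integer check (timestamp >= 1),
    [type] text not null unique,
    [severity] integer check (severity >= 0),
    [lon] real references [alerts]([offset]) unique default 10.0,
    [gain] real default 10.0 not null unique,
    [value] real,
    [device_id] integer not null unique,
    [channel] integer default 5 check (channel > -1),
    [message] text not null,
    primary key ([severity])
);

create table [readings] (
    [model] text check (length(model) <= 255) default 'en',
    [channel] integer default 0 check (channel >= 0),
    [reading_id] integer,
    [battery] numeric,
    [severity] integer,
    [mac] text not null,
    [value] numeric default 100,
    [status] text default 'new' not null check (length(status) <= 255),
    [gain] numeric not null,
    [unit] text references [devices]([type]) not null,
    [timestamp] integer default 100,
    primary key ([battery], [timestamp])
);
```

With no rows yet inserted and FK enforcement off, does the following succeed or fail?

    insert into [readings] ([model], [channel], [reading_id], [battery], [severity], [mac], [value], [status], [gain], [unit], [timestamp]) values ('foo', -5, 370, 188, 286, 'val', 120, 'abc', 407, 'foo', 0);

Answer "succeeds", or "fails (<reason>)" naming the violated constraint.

fails (CHECK on channel)

The value -5 for channel violates CHECK (channel >= 0).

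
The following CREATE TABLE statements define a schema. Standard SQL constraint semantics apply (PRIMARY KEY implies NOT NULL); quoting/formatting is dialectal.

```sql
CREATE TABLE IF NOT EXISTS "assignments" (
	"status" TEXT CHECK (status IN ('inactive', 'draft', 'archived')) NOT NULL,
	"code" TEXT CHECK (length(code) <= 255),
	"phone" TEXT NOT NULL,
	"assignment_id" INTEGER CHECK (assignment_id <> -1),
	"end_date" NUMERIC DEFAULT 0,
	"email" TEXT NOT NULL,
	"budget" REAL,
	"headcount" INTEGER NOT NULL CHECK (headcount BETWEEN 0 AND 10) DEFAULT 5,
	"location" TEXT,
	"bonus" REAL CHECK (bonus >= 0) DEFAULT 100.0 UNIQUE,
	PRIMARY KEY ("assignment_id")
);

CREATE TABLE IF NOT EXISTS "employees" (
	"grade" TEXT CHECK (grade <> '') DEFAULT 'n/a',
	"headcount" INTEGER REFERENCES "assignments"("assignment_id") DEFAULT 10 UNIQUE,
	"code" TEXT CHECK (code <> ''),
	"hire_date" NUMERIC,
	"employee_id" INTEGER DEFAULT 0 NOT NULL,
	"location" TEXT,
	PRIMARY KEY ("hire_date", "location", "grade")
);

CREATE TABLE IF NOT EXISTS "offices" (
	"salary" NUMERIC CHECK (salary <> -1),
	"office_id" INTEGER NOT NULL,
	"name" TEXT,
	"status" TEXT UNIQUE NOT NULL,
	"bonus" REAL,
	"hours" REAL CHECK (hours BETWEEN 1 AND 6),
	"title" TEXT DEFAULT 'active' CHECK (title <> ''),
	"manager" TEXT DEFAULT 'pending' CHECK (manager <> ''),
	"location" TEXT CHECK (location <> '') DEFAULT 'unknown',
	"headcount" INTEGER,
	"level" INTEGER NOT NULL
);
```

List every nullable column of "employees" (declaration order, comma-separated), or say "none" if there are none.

- grade: part of the PRIMARY KEY, which implies NOT NULL → not nullable.
- headcount: a foreign key column may be NULL unless separately constrained → nullable.
- code: CHECK does not forbid NULL (a CHECK constraint passes when its expression is NULL) → nullable.
- hire_date: part of the PRIMARY KEY, which implies NOT NULL → not nullable.
- employee_id: declared NOT NULL → not nullable.
- location: part of the PRIMARY KEY, which implies NOT NULL → not nullable.

headcount, code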